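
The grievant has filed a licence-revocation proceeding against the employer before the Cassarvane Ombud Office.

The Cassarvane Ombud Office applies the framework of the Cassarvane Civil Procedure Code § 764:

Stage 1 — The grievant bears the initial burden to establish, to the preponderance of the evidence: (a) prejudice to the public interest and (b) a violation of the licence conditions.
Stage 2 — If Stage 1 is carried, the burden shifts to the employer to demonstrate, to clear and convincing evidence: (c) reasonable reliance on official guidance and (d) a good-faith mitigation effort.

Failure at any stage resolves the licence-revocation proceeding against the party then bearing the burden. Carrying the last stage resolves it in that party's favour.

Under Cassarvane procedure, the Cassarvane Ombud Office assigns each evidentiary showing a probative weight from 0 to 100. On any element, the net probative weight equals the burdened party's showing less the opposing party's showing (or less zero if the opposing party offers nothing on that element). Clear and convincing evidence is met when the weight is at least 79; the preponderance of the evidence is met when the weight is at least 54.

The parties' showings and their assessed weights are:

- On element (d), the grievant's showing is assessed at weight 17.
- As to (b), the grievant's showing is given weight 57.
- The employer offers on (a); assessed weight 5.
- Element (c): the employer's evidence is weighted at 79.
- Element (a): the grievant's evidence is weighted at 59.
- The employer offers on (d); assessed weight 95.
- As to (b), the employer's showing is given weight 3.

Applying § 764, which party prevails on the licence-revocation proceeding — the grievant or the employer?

grievant

Stage 1 (grievant, the preponderance of the evidence, weight is at least 54): (a) net 59−5=54 ≥ 54 — meets; (b) net 57−3=54 ≥ 54 — meets.
  The grievant carries Stage 1; the employer now bears the burden.
Stage 2 (employer, clear and convincing evidence, weight is at least 79): (c) 79 ≥ 79 — meets; (d) net 95−17=78 < 79 — fails.
  Stage 2 not carried; the employer fails its burden.
The analysis ends at Stage 2; the grievant prevails.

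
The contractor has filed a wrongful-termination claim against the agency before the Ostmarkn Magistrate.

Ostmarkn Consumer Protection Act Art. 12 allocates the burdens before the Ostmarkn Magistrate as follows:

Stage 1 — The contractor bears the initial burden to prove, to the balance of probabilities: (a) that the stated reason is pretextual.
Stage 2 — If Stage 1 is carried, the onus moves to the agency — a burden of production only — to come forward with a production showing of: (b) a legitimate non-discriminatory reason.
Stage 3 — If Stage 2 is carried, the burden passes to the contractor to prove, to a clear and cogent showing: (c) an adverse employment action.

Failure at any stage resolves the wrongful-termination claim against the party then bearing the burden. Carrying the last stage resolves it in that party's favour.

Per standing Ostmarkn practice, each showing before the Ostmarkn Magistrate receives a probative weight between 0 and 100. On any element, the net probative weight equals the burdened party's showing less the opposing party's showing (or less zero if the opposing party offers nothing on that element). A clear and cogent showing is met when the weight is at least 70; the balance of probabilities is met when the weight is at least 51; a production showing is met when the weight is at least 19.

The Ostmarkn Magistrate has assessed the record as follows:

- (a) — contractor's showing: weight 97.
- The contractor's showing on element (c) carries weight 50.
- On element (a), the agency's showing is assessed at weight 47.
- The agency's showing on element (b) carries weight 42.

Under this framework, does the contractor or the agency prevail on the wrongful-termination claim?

Stage 1 (contractor, the balance of probabilities, weight is at least 51): (a) net 97−47=50 < 51 — fails.
  Stage 1 not carried; the contractor fails its burden.
The analysis ends at Stage 1; the agency prevails.

agency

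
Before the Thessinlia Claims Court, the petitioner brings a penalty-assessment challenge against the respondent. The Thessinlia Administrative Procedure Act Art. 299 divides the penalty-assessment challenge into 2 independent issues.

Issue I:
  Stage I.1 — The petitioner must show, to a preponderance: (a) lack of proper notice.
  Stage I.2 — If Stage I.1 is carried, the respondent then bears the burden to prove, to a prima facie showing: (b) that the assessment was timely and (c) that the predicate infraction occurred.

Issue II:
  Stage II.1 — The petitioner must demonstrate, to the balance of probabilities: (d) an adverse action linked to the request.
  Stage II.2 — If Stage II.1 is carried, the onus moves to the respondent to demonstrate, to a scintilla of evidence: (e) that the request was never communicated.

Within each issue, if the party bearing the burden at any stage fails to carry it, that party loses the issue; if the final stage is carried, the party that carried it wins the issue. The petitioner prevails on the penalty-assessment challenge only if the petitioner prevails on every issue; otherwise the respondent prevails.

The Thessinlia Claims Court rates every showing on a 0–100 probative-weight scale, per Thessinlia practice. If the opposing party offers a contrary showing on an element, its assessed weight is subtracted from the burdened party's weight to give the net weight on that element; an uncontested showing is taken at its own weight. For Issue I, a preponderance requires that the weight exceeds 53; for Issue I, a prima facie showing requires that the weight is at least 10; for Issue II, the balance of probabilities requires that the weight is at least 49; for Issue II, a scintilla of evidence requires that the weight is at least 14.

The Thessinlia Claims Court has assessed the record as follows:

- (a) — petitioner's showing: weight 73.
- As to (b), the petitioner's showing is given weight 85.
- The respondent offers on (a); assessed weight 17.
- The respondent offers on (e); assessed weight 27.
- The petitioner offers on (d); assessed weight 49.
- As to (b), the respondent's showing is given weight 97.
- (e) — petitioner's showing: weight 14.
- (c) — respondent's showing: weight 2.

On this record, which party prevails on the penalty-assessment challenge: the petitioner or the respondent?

— Issue I —
Stage I.1 (petitioner, a preponderance, weight exceeds 53): (a) net 73−17=56 > 53 — meets.
  All elements met. The burden passes to the respondent.
Stage I.2 (respondent, a prima facie showing, weight is at least 10): (b) net 97−85=12 ≥ 10 — meets; (c) 2 < 10 — fails.
  Stage I.2 not carried; the respondent fails its burden.
The petitioner prevails on this issue.
— Issue II —
At Stage II.1 the petitioner must meet the balance of probabilities (weight is at least 49): on (d) the weight is 49, which does reach 49, so (d) meets the standard.
  The petitioner carries Stage II.1; the respondent now bears the burden.
At Stage II.2 the respondent must meet a scintilla of evidence (weight is at least 14): on (e) the weight is 27 less the opposing 14 gives net 13, which does not reach 14, so (e) does not meet the standard.
  The respondent does not carry Stage II.2.
So the petitioner prevails on this issue.
Per-issue: Issue I → petitioner; Issue II → petitioner. The petitioner must prevail on every issue; overall, the petitioner prevails.

petitioner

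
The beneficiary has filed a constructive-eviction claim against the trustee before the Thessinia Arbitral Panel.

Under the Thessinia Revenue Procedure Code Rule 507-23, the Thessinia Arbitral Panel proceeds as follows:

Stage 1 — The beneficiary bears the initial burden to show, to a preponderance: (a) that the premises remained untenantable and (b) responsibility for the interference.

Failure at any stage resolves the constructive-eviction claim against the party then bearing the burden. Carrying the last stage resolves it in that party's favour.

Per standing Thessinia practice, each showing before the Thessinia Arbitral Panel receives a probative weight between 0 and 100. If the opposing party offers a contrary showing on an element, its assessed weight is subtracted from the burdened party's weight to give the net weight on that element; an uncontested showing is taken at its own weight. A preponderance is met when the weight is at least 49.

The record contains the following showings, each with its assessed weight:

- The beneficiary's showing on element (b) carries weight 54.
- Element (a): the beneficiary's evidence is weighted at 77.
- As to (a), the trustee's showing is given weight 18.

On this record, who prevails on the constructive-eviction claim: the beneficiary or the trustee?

Stage 1 — burden on beneficiary; standard: a preponderance (weight is at least 49).
    (a): 77 − 18 = 59 ≥ 49 [met]
    (b): 54 ≥ 49 [met]
  The beneficiary carries the last stage.
All stages carried — the beneficiary prevails.

beneficiary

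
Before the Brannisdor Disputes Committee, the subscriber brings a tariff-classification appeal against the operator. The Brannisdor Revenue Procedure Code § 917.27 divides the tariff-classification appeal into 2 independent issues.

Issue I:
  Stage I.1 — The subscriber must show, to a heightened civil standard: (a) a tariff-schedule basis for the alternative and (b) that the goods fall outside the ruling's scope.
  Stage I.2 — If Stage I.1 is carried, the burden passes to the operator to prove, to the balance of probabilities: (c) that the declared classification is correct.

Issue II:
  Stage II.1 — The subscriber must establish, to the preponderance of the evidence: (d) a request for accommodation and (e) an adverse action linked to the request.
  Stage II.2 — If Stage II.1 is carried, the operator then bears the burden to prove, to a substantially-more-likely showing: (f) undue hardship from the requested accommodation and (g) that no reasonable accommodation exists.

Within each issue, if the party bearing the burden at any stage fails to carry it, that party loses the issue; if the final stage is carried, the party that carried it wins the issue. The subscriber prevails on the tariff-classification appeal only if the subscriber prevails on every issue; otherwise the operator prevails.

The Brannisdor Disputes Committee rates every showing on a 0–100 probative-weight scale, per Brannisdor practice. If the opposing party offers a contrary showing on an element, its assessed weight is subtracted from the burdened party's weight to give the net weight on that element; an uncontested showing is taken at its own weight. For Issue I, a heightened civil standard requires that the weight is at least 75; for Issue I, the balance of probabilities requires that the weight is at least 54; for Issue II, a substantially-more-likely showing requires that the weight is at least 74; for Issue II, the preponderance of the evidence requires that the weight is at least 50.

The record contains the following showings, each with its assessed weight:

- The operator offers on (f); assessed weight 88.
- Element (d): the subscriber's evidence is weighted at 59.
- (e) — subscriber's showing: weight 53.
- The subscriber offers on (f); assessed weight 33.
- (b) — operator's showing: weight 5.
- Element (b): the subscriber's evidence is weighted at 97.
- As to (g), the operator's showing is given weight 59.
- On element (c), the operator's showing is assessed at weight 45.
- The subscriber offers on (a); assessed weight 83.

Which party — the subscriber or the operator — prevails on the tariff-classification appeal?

— Issue I —
Stage I.1 (subscriber, a heightened civil standard, weight is at least 75): (a) 83 ≥ 75 — meets; (b) net 97−5=92 ≥ 75 — meets.
  The subscriber carries Stage I.1; the operator now bears the burden.
Stage I.2 (operator, the balance of probabilities, weight is at least 54): (c) 45 < 54 — fails.
  Stage I.2 not carried; the operator fails its burden.
The subscriber prevails on this issue.
— Issue II —
Stage II.1 (subscriber, the preponderance of the evidence, weight is at least 50): (d) 59 ≥ 50 — meets; (e) 53 ≥ 50 — meets.
  All elements met. The burden passes to the operator.
Stage II.2 (operator, a substantially-more-likely showing, weight is at least 74): (f) net 88−33=55 < 74 — fails; (g) 59 < 74 — fails.
  Stage II.2 not carried; the operator fails its burden.
So the subscriber prevails on this issue.
Per-issue: Issue I → subscriber; Issue II → subscriber. The subscriber must prevail on every issue; overall, the subscriber prevails.

subscriber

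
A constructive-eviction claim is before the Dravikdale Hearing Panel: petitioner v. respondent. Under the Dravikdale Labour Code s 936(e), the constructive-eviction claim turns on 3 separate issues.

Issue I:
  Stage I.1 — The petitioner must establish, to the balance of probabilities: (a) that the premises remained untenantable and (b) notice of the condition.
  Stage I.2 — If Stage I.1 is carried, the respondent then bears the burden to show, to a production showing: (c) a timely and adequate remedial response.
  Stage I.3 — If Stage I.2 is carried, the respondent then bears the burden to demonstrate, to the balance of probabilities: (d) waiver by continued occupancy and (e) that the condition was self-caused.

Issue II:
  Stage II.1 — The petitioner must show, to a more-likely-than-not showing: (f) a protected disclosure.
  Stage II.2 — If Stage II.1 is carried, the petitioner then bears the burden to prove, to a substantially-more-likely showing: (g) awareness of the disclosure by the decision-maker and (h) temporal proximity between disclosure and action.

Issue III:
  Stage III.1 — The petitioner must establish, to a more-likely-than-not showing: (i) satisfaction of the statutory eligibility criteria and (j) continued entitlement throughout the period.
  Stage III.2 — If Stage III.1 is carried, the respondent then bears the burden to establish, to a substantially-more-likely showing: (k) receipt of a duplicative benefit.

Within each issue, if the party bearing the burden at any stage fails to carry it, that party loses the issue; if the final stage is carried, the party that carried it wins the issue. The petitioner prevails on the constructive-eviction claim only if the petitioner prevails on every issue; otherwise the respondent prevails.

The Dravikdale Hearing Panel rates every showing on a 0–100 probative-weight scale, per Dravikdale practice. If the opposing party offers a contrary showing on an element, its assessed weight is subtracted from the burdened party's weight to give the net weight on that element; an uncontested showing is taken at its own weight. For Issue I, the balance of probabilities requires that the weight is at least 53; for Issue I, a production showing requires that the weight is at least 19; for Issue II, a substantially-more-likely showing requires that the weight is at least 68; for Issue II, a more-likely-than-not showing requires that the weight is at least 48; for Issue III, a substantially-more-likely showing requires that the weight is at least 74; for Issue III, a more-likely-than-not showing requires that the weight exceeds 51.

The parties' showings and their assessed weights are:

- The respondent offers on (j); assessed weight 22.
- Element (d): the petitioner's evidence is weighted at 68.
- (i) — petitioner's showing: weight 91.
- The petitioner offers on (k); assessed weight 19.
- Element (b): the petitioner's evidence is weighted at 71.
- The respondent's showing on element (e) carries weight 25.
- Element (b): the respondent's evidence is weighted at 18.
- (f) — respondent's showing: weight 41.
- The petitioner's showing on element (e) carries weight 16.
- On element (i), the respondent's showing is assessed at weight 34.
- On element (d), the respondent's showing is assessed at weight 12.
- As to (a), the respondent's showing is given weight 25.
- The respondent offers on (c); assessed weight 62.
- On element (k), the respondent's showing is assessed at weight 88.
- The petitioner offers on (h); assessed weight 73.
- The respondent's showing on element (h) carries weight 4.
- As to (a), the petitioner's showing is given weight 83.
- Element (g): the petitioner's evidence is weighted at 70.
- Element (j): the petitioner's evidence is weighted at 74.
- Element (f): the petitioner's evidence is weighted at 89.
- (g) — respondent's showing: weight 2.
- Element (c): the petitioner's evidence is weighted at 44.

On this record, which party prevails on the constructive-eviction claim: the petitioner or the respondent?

petitioner

— Issue I —
Stage I.1 (petitioner, the balance of probabilities, weight is at least 53): (a) net 83−25=58 ≥ 53 — meets; (b) net 71−18=53 ≥ 53 — meets.
  The petitioner carries Stage I.1; the respondent now bears the burden.
Stage I.2 (respondent, a production showing, weight is at least 19): (c) net 62−44=18 < 19 — fails.
  Stage I.2 not carried; the respondent fails its burden.
The analysis ends at Stage I.2; the petitioner prevails on this issue.
— Issue II —
Stage II.1 — burden on petitioner; standard: a more-likely-than-not showing (weight is at least 48).
    (f): 89 − 41 = 48 ≥ 48 [met]
  Stage II.1 is satisfied; the petitioner continues to bear the burden.
Stage II.2 — burden on petitioner; standard: a substantially-more-likely showing (weight is at least 68).
    (g): 70 − 2 = 68 ≥ 68 [met]
    (h): 73 − 4 = 69 ≥ 68 [met]
  Stage II.2 carried; the final stage is satisfied.
Every stage carried; the petitioner prevails on this issue.
— Issue III —
Stage III.1 — burden on petitioner; standard: a more-likely-than-not showing (weight exceeds 51).
    (i): 91 − 34 = 57 > 51 [met]
    (j): 74 − 22 = 52 > 51 [met]
  Stage III.1 is satisfied; the onus moves to the respondent.
Stage III.2 — burden on respondent; standard: a substantially-more-likely showing (weight is at least 74).
    (k): 88 − 19 = 69 < 74 [not met]
  Not every element is met, so the respondent fails to carry Stage III.2.
The analysis ends at Stage III.2; the petitioner prevails on this issue.
Per-issue: Issue I → petitioner; Issue II → petitioner; Issue III → petitioner. The petitioner must prevail on every issue; overall, the petitioner prevails.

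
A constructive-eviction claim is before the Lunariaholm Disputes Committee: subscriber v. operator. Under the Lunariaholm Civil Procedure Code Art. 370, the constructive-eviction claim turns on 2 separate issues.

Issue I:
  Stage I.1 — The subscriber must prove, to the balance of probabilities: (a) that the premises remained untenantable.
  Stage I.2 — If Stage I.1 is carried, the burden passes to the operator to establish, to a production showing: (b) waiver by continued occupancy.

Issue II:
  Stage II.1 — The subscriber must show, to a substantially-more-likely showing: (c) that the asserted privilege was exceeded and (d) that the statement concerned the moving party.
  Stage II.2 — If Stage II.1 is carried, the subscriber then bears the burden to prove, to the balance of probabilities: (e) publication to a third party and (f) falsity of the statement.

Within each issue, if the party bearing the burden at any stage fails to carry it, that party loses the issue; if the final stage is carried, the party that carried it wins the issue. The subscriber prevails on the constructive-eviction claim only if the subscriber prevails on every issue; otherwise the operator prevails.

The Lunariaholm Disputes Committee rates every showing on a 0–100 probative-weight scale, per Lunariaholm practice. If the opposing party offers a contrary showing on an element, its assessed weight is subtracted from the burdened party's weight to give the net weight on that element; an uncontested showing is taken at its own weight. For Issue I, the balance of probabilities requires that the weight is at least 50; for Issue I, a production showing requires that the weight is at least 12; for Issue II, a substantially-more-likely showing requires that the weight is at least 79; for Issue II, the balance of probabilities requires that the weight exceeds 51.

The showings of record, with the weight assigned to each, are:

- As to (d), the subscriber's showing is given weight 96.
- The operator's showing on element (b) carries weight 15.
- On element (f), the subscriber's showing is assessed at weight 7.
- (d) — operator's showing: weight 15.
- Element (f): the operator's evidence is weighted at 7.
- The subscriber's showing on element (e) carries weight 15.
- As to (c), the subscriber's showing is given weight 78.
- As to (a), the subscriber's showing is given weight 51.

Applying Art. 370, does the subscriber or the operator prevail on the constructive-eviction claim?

— Issue I —
Stage I.1 (subscriber, the balance of probabilities, weight is at least 50): (a) 51 ≥ 50 — meets.
  Stage I.1 is satisfied; the onus moves to the operator.
Stage I.2 (operator, a production showing, weight is at least 12): (b) 15 ≥ 12 — meets.
  Stage I.2 carried; the final stage is satisfied.
With every stage satisfied, the operator prevails on this issue.
— Issue II —
Stage II.1 (subscriber, a substantially-more-likely showing, weight is at least 79): (c) 78 < 79 — fails; (d) net 96−15=81 ≥ 79 — meets.
  The subscriber does not carry Stage II.1.
The operator prevails on this issue.
Per-issue: Issue I → operator; Issue II → operator. The subscriber must prevail on every issue; overall, the operator prevails.

operator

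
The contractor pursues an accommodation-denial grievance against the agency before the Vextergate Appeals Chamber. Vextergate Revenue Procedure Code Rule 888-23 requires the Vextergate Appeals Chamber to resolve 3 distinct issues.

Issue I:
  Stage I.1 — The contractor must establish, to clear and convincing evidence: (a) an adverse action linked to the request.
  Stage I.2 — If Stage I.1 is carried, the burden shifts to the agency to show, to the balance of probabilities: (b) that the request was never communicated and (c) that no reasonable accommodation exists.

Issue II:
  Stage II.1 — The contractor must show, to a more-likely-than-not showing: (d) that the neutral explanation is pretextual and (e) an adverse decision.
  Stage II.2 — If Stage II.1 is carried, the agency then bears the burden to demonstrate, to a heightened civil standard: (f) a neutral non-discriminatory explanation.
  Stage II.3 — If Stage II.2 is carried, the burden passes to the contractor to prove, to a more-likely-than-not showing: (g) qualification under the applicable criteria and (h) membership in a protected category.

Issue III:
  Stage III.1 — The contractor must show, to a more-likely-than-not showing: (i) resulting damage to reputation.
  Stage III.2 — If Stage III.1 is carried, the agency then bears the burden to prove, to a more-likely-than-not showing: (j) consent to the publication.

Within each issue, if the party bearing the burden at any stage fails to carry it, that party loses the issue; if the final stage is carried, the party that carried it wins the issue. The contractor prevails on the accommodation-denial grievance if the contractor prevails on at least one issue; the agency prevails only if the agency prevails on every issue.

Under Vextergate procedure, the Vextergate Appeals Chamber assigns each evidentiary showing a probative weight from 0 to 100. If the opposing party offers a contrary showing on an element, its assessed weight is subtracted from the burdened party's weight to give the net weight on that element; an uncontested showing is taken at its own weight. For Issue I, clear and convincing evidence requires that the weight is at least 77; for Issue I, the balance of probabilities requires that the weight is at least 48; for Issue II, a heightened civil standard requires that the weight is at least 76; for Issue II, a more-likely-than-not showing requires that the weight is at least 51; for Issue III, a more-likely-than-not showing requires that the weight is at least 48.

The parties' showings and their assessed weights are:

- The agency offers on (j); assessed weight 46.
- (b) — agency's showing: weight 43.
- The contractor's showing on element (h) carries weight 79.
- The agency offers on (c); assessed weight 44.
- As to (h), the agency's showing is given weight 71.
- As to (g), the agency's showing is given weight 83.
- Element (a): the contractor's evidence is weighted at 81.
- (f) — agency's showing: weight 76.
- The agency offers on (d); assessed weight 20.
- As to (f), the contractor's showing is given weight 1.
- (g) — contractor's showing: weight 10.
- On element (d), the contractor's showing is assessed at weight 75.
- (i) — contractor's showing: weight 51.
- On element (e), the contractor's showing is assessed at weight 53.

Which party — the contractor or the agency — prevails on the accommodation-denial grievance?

— Issue I —
At Stage I.1 the contractor must meet clear and convincing evidence (weight is at least 77): on (a) the weight is 81, ≥ 77, so (a) meets the standard.
  All elements met. The burden passes to the agency.
At Stage I.2 the agency must meet the balance of probabilities (weight is at least 48): on (b) the weight is 43, < 48, so (b) does not meet the standard; on (c) the weight is 44, which does not reach 48, so (c) does not meet the standard.
  The agency does not carry Stage I.2.
So the contractor prevails on this issue.
— Issue II —
At Stage II.1 the contractor must meet a more-likely-than-not showing (weight is at least 51): on (d) the weight is 75 less the opposing 20 gives net 55, ≥ 51, so (d) meets the standard; on (e) the weight is 53, ≥ 51, so (e) meets the standard.
  Stage II.1 is satisfied; the onus moves to the agency.
At Stage II.2 the agency must meet a heightened civil standard (weight is at least 76): on (f) the weight is 76 less the opposing 1 gives net 75, which does not reach 76, so (f) does not meet the standard.
  Not every element is met, so the agency fails to carry Stage II.2.
So the contractor prevails on this issue.
— Issue III —
At Stage III.1 the contractor must meet a more-likely-than-not showing (weight is at least 48): on (i) the weight is 51, ≥ 48, so (i) meets the standard.
  All elements met. The burden passes to the agency.
At Stage III.2 the agency must meet a more-likely-than-not showing (weight is at least 48): on (j) the weight is 46, which does not reach 48, so (j) does not meet the standard.
  Stage III.2 not carried; the agency fails its burden.
The contractor prevails on this issue.
Per-issue: Issue I → contractor; Issue II → contractor; Issue III → contractor. The contractor must prevail on at least one issue; overall, the contractor prevails.

contractor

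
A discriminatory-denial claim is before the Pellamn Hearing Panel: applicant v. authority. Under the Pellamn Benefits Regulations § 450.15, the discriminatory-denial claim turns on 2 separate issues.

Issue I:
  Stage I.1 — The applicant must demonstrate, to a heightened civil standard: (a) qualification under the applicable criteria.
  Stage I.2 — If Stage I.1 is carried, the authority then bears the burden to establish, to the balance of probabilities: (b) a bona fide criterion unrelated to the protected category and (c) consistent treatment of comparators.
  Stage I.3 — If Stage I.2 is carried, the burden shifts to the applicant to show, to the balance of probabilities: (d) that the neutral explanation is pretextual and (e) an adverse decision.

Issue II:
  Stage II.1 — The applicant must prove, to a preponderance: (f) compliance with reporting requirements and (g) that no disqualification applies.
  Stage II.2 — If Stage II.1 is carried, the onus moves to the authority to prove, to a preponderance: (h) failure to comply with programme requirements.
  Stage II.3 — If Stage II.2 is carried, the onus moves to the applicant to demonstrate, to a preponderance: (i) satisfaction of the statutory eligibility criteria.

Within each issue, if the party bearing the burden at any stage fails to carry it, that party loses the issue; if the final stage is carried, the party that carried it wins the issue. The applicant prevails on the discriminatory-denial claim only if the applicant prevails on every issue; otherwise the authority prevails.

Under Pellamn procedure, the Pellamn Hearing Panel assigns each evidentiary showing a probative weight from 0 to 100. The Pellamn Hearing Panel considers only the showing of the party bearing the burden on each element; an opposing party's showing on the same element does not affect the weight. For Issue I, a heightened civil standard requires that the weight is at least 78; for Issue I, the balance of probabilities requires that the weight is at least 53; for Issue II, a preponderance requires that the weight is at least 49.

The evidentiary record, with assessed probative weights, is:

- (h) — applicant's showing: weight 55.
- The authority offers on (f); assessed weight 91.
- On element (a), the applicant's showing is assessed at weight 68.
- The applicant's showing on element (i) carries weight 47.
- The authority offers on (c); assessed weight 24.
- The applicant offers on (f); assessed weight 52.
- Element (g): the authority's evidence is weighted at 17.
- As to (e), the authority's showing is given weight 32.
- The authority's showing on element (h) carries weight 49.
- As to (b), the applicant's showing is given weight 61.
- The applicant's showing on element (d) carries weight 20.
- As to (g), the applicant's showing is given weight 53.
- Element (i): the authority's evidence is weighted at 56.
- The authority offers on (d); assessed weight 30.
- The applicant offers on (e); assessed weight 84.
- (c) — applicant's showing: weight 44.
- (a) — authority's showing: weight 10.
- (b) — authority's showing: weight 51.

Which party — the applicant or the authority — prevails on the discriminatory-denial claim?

— Issue I —
Stage I.1 (applicant, a heightened civil standard, weight is at least 78): (a) 68 (authority's 10 disregarded) < 78 — fails.
  The applicant does not carry Stage I.1.
The authority prevails on this issue.
— Issue II —
Stage II.1 — burden on applicant; standard: a preponderance (weight is at least 49).
    (f): 52 (authority's 91 disregarded) ≥ 49 [met]
    (g): 53 (authority's 17 disregarded) ≥ 49 [met]
  All elements met. The burden passes to the authority.
Stage II.2 — burden on authority; standard: a preponderance (weight is at least 49).
    (h): 49 (applicant's 55 disregarded) ≥ 49 [met]
  Stage II.2 is satisfied; the onus moves to the applicant.
Stage II.3 — burden on applicant; standard: a preponderance (weight is at least 49).
    (i): 47 (authority's 56 disregarded) < 49 [not met]
  Stage II.3 not carried; the applicant fails its burden.
The analysis ends at Stage II.3; the authority prevails on this issue.
Per-issue: Issue I → authority; Issue II → authority. The applicant must prevail on every issue; overall, the authority prevails.

authority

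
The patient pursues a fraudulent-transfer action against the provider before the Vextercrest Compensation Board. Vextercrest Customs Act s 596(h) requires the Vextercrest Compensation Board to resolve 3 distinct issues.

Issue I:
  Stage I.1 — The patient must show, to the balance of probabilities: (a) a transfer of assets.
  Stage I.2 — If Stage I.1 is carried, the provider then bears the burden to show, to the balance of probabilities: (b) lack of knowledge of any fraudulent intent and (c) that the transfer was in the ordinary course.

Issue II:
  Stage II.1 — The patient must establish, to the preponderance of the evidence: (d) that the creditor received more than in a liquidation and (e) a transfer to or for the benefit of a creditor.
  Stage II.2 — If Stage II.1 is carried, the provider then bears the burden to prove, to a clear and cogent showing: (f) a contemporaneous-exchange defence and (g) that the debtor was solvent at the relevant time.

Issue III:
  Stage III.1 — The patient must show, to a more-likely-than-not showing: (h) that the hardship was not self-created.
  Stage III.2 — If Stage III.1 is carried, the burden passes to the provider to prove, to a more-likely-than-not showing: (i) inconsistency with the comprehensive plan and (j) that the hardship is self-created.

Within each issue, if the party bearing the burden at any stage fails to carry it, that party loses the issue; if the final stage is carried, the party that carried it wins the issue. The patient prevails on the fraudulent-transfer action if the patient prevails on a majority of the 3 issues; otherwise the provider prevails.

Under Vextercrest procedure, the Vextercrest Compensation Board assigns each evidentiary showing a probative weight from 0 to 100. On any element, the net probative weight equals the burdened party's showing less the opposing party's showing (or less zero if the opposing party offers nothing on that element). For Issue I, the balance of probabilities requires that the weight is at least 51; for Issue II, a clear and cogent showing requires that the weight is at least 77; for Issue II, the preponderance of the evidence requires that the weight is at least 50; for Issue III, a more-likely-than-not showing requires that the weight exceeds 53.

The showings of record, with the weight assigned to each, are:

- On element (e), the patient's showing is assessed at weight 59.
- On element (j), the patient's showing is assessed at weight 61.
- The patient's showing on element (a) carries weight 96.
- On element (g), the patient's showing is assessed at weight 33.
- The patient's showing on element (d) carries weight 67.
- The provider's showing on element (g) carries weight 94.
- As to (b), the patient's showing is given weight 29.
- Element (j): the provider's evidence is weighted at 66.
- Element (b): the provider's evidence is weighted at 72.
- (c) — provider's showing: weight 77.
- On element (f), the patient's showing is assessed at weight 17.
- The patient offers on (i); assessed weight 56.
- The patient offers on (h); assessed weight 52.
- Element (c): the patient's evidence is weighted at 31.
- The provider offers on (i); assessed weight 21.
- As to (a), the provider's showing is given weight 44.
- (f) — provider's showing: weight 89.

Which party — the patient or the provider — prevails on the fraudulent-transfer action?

— Issue I —
Stage I.1 (patient, the balance of probabilities, weight is at least 51): (a) net 96−44=52 ≥ 51 — meets.
  Stage I.1 is satisfied; the onus moves to the provider.
Stage I.2 (provider, the balance of probabilities, weight is at least 51): (b) net 72−29=43 < 51 — fails; (c) net 77−31=46 < 51 — fails.
  The provider does not carry Stage I.2.
So the patient prevails on this issue.
— Issue II —
At Stage II.1 the patient must meet the preponderance of the evidence (weight is at least 50): on (d) the weight is 67, which does reach 50, so (d) meets the standard; on (e) the weight is 59, ≥ 50, so (e) meets the standard.
  Stage II.1 carried; the burden shifts to the provider.
At Stage II.2 the provider must meet a clear and cogent showing (weight is at least 77): on (f) the weight is 89 less the opposing 17 gives net 72, < 77, so (f) does not meet the standard; on (g) the weight is 94 less the opposing 33 gives net 61, which does not reach 77, so (g) does not meet the standard.
  Stage II.2 not carried; the provider fails its burden.
The patient prevails on this issue.
— Issue III —
Stage III.1 (patient, a more-likely-than-not showing, weight exceeds 53): (h) 52 ≤ 53 — fails.
  Not every element is met, so the patient fails to carry Stage III.1.
The provider prevails on this issue.
Per-issue: Issue I → patient; Issue II → patient; Issue III → provider. The patient must prevail on a majority of issues; overall, the patient prevails.

patient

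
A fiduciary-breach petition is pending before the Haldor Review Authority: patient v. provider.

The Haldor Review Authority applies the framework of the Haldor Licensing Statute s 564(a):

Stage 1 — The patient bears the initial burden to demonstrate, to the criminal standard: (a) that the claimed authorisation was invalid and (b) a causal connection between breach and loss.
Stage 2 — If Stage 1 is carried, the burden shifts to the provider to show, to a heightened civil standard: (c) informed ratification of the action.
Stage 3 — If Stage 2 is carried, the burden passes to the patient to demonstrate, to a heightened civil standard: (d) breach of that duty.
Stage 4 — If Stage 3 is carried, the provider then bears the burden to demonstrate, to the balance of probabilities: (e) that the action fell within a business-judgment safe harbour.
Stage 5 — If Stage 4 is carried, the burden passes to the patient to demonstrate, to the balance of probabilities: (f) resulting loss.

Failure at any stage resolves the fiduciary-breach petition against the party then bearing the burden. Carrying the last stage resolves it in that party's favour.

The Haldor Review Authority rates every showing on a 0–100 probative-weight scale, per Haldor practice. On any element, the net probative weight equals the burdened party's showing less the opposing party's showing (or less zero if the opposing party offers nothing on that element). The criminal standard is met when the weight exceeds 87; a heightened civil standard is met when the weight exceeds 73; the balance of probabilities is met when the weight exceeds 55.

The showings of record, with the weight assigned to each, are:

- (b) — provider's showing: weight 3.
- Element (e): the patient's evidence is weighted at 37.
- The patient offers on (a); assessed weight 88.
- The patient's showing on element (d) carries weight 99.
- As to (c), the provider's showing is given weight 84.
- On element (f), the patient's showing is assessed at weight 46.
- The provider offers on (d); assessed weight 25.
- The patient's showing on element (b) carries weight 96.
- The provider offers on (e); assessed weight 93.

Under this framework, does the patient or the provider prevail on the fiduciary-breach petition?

At Stage 1 the patient must meet the criminal standard (weight exceeds 87): on (a) the weight is 88, which does exceed 87, so (a) meets the standard; on (b) the weight is 96 less the opposing 3 gives net 93, which does exceed 87, so (b) meets the standard.
  The patient carries Stage 1; the provider now bears the burden.
At Stage 2 the provider must meet a heightened civil standard (weight exceeds 73): on (c) the weight is 84, > 73, so (c) meets the standard.
  All elements met. The burden passes to the patient.
At Stage 3 the patient must meet a heightened civil standard (weight exceeds 73): on (d) the weight is 99 less the opposing 25 gives net 74, > 73, so (d) meets the standard.
  The patient carries Stage 3; the provider now bears the burden.
At Stage 4 the provider must meet the balance of probabilities (weight exceeds 55): on (e) the weight is 93 less the opposing 37 gives net 56, > 55, so (e) meets the standard.
  All elements met. The burden passes to the patient.
At Stage 5 the patient must meet the balance of probabilities (weight exceeds 55): on (f) the weight is 46, ≤ 55, so (f) does not meet the standard.
  Stage 5 not carried; the patient fails its burden.
The provider prevails.

provider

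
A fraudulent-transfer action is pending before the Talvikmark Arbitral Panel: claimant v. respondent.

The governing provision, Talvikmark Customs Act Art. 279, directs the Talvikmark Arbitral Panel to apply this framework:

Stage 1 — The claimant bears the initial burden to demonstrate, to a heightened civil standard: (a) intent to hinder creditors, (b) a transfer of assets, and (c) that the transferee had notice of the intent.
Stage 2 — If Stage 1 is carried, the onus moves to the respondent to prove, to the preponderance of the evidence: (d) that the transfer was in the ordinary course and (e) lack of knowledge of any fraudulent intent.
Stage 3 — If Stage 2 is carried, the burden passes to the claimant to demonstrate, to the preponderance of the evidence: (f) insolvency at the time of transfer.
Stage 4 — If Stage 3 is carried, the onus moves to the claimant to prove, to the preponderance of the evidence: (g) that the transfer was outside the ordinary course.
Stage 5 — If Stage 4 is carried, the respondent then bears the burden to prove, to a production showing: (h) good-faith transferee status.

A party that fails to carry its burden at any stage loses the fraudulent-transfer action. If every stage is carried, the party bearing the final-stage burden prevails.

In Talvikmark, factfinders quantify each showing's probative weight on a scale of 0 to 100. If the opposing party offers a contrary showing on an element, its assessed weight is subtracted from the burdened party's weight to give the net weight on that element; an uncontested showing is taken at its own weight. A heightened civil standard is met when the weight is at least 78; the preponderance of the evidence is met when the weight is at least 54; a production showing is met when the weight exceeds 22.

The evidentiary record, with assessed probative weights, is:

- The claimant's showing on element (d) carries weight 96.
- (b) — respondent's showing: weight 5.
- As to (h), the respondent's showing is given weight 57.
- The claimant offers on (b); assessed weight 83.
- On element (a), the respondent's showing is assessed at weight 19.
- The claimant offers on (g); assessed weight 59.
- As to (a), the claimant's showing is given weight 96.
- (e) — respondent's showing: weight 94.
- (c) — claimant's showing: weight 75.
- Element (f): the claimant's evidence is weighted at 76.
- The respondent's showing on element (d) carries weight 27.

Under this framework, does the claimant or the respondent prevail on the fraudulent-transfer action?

At Stage 1 the claimant must meet a heightened civil standard (weight is at least 78): on (a) the weight is 96 less the opposing 19 gives net 77, which does not reach 78, so (a) does not meet the standard; on (b) the weight is 83 less the opposing 5 gives net 78, ≥ 78, so (b) meets the standard; on (c) the weight is 75, which does not reach 78, so (c) does not meet the standard.
  The claimant does not carry Stage 1.
The respondent prevails.

respondent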